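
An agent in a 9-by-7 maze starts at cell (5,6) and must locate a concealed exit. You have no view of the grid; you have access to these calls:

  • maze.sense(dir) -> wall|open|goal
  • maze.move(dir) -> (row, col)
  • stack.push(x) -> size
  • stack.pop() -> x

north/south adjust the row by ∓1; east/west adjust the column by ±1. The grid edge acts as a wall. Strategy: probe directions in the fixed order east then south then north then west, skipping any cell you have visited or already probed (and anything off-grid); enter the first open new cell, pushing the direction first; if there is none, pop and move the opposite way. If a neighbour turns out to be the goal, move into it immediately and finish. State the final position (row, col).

! 1. sense(dir='south') -> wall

! 2. sense(dir='north') -> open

! 3. push(x='north') -> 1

! 4. move(dir='north') -> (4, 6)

! 5. sense(dir='north') -> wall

! 6. sense(dir='west') -> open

! 7. push(x='west') -> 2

! 8. move(dir='west') -> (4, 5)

! 9. sense(dir='south') -> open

! 10. push(x='south') -> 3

! 11. move(dir='south') -> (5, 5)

! 12. sense(dir='south') -> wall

! 13. sense(dir='west') -> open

! 14. push(x='west') -> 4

! 15. move(dir='west') -> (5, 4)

! 16. sense(dir='south') -> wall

! 17. sense(dir='north') -> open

! 18. push(x='north') -> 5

! 19. move(dir='north') -> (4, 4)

! 20. sense(dir='north') -> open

! 21. push(x='north') -> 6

! 22. move(dir='north') -> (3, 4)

! 23. sense(dir='east') -> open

! 24. push(x='east') -> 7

! 25. move(dir='east') -> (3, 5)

! 26. sense(dir='north') -> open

! 27. push(x='north') -> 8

! 28. move(dir='north') -> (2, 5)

! 29. sense(dir='east') -> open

! 30. push(x='east') -> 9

! 31. move(dir='east') -> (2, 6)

! 32. sense(dir='north') -> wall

! 33. pop() -> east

! 34. move(dir='west') -> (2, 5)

! 35. sense(dir='north') -> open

! 36. push(x='north') -> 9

! 37. move(dir='north') -> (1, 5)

! 38. sense(dir='north') -> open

! 39. push(x='north') -> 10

! 40. move(dir='north') -> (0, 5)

! 41. sense(dir='east') -> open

! 42. push(x='east') -> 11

! 43. move(dir='east') -> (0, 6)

! 44. pop() -> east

! 45. move(dir='west') -> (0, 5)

! 46. sense(dir='west') -> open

! 47. push(x='west') -> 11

! 48. move(dir='west') -> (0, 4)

! 49. sense(dir='south') -> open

! 50. push(x='south') -> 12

! 51. move(dir='south') -> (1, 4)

! 52. sense(dir='south') -> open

! 53. push(x='south') -> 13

! 54. move(dir='south') -> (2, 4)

! 55. sense(dir='west') -> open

! 56. push(x='west') -> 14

! 57. move(dir='west') -> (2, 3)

! 58. sense(dir='south') -> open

! 59. push(x='south') -> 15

! 60. move(dir='south') -> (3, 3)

! 61. sense(dir='south') -> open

! 62. push(x='south') -> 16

! 63. move(dir='south') -> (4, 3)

! 64. sense(dir='south') -> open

! 65. push(x='south') -> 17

! 66. move(dir='south') -> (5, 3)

! 67. sense(dir='south') -> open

! 68. push(x='south') -> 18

! 69. move(dir='south') -> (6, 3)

! 70. sense(dir='south') -> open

! 71. push(x='south') -> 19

! 72. move(dir='south') -> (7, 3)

! 73. sense(dir='east') -> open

! 74. push(x='east') -> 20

! 75. move(dir='east') -> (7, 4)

! 76. sense(dir='east') -> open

! 77. push(x='east') -> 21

! 78. move(dir='east') -> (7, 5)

! 79. sense(dir='east') -> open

! 80. push(x='east') -> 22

! 81. move(dir='east') -> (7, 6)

! 82. sense(dir='south') -> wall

! 83. pop() -> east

! 84. move(dir='west') -> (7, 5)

! 85. sense(dir='south') -> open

! 86. push(x='south') -> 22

! 87. move(dir='south') -> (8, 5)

! 88. sense(dir='west') -> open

! 89. push(x='west') -> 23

! 90. move(dir='west') -> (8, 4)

! 91. sense(dir='west') -> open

! 92. push(x='west') -> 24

! 93. move(dir='west') -> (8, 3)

! 94. sense(dir='west') -> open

! 95. push(x='west') -> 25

! 96. move(dir='west') -> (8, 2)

! 97. sense(dir='north') -> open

! 98. push(x='north') -> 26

! 99. move(dir='north') -> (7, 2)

! 100. sense(dir='north') -> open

! 101. push(x='north') -> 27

! 102. move(dir='north') -> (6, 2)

! 103. sense(dir='north') -> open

! 104. push(x='north') -> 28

! 105. move(dir='north') -> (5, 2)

! 106. sense(dir='north') -> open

! 107. push(x='north') -> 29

! 108. move(dir='north') -> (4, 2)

! 109. sense(dir='north') -> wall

! 110. sense(dir='west') -> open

! 111. push(x='west') -> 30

! 112. move(dir='west') -> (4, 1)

! 113. sense(dir='south') -> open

! 114. push(x='south') -> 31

! 115. move(dir='south') -> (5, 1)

! 116. sense(dir='south') -> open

! 117. push(x='south') -> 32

! 118. move(dir='south') -> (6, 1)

! 119. sense(dir='south') -> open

! 120. push(x='south') -> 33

! 121. move(dir='south') -> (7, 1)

! 122. sense(dir='south') -> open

! 123. push(x='south') -> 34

! 124. move(dir='south') -> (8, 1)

! 125. sense(dir='west') -> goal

! 126. move(dir='west') -> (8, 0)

Answer: (8, 0)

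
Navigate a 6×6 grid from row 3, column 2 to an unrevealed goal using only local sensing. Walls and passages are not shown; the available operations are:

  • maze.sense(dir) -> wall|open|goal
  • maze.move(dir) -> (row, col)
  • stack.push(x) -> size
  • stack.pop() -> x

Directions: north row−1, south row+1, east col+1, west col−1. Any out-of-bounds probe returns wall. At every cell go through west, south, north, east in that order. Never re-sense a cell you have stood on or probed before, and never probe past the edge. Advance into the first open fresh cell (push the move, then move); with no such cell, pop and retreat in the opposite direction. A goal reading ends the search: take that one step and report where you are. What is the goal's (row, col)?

// maze.sense(dir='west') ~> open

// stack.push(x='west') ~> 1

// maze.move(dir='west') ~> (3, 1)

// maze.sense(dir='west') ~> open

// stack.push(x='west') ~> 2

// maze.move(dir='west') ~> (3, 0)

// maze.sense(dir='south') ~> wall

// maze.sense(dir='north') ~> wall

// stack.pop() ~> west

// maze.move(dir='east') ~> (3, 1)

// maze.sense(dir='south') ~> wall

// maze.sense(dir='north') ~> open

// stack.push(x='north') ~> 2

// maze.move(dir='north') ~> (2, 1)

// maze.sense(dir='north') ~> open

// stack.push(x='north') ~> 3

// maze.move(dir='north') ~> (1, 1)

// maze.sense(dir='west') ~> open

// stack.push(x='west') ~> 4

// maze.move(dir='west') ~> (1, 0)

// maze.sense(dir='north') ~> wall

// stack.pop() ~> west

// maze.move(dir='east') ~> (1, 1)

// maze.sense(dir='north') ~> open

// stack.push(x='north') ~> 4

// maze.move(dir='north') ~> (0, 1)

// maze.sense(dir='east') ~> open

// stack.push(x='east') ~> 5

// maze.move(dir='east') ~> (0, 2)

// maze.sense(dir='south') ~> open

// stack.push(x='south') ~> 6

// maze.move(dir='south') ~> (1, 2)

// maze.sense(dir='south') ~> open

// stack.push(x='south') ~> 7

// maze.move(dir='south') ~> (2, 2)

// maze.sense(dir='east') ~> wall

// stack.pop() ~> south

// maze.move(dir='north') ~> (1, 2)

// maze.sense(dir='east') ~> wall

// stack.pop() ~> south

// maze.move(dir='north') ~> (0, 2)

// maze.sense(dir='east') ~> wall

// stack.pop() ~> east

// maze.move(dir='west') ~> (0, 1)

// stack.pop() ~> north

// maze.move(dir='south') ~> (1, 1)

// stack.pop() ~> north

// maze.move(dir='south') ~> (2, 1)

// stack.pop() ~> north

// maze.move(dir='south') ~> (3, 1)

// stack.pop() ~> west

// maze.move(dir='east') ~> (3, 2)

// maze.sense(dir='south') ~> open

// stack.push(x='south') ~> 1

// maze.move(dir='south') ~> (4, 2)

// maze.sense(dir='south') ~> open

// stack.push(x='south') ~> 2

// maze.move(dir='south') ~> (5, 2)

// maze.sense(dir='west') ~> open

// stack.push(x='west') ~> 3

// maze.move(dir='west') ~> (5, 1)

// maze.sense(dir='west') ~> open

// stack.push(x='west') ~> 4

// maze.move(dir='west') ~> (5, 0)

// stack.pop() ~> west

// maze.move(dir='east') ~> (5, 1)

// stack.pop() ~> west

// maze.move(dir='east') ~> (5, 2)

// maze.sense(dir='east') ~> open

// stack.push(x='east') ~> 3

// maze.move(dir='east') ~> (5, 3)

// maze.sense(dir='north') ~> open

// stack.push(x='north') ~> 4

// maze.move(dir='north') ~> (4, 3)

// maze.sense(dir='north') ~> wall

// maze.sense(dir='east') ~> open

// stack.push(x='east') ~> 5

// maze.move(dir='east') ~> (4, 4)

// maze.sense(dir='south') ~> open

// stack.push(x='south') ~> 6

// maze.move(dir='south') ~> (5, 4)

// maze.sense(dir='east') ~> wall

// stack.pop() ~> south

// maze.move(dir='north') ~> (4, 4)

// maze.sense(dir='north') ~> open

// stack.push(x='north') ~> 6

// maze.move(dir='north') ~> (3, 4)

// maze.sense(dir='north') ~> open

// stack.push(x='north') ~> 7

// maze.move(dir='north') ~> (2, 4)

// maze.sense(dir='north') ~> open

// stack.push(x='north') ~> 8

// maze.move(dir='north') ~> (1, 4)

// maze.sense(dir='north') ~> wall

// maze.sense(dir='east') ~> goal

// maze.move(dir='east') ~> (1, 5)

Answer: (1, 5)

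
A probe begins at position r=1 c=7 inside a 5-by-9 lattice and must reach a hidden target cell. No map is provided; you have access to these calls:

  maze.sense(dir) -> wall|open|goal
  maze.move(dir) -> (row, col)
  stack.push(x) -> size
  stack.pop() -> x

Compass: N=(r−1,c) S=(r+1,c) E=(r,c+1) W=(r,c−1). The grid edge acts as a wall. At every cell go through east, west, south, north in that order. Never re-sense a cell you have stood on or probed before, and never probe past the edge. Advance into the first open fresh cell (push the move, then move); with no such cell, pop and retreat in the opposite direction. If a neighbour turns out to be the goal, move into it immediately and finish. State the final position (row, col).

Next I call sense with dir→east, : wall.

Now I run sense with dir→west, giving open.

I call push with x→west, yielding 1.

Invoking move with dir→west, giving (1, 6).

Invoking sense with dir→west, and observe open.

Then push with x→west, → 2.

Then move with dir→west, yielding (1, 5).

Next I call sense with dir→west, and observe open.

Invoking push with x→west, → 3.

Calling move with dir→west, : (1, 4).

I run sense with dir→west, and see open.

I try push with x→west, and see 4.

Invoking move with dir→west, giving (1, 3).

Then sense with dir→west, and see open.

Now I run push with x→west, giving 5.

I use move with dir→west, giving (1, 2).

I try sense with dir→west, : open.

Calling push with x→west, yielding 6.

Now I run move with dir→west, and see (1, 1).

Calling sense with dir→west, which returns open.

Then push with x→west, giving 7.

Calling move with dir→west, and get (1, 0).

Invoking sense with dir→south, yielding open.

I use push with x→south, giving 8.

Using move with dir→south, and observe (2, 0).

Using sense with dir→east, which returns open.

I try push with x→east, → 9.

Using move with dir→east, yielding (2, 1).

I try sense with dir→east, and get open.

I try push with x→east, → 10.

Using move with dir→east, — result: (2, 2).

I call sense with dir→east, : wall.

Now I run sense with dir→south, and get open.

I invoke push with x→south, : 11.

I run move with dir→south, which returns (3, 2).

Calling sense with dir→east, which returns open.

Invoking push with x→east, yielding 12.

Calling move with dir→east, giving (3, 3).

I try sense with dir→east, yielding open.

I use push with x→east, → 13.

I call move with dir→east, : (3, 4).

I use sense with dir→east, giving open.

Calling push with x→east, — result: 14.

Using move with dir→east, which returns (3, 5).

Next I call sense with dir→east, → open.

I call push with x→east, and observe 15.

I try move with dir→east, : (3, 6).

I call sense with dir→east, — result: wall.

I try sense with dir→south, giving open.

Next I call push with x→south, which returns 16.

Invoking move with dir→south, and see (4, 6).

Now I run sense with dir→east, yielding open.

I run push with x→east, yielding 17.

I invoke move with dir→east, and see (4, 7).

I try sense with dir→east, giving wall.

Now I run pop(), yielding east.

Then move with dir→west, and get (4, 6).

I use sense with dir→west, — result: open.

I use push with x→west, : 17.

I call move with dir→west, giving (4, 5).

Calling sense with dir→west, : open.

Next I call push with x→west, yielding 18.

Calling move with dir→west, and get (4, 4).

I run sense with dir→west, and get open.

Then push with x→west, which returns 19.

I use move with dir→west, → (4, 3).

Using sense with dir→west, which returns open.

I try push with x→west, and observe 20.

I use move with dir→west, which returns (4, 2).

Calling sense with dir→west, and get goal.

I call move with dir→west, and get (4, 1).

Answer: (4, 1)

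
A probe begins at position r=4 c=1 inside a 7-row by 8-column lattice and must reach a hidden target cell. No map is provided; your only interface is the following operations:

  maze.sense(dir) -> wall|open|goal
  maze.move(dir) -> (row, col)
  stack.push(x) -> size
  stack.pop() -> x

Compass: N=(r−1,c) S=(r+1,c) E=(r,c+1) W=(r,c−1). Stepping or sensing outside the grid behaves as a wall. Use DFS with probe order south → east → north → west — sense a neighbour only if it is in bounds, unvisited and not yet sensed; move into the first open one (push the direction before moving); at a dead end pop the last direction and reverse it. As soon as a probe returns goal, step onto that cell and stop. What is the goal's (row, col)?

% 1. maze.sense(dir='south') ~> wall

% 2. maze.sense(dir='east') ~> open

% 3. stack.push(x='east') ~> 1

% 4. maze.move(dir='east') ~> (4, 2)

% 5. maze.sense(dir='south') ~> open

% 6. stack.push(x='south') ~> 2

% 7. maze.move(dir='south') ~> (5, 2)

% 8. maze.sense(dir='south') ~> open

% 9. stack.push(x='south') ~> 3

% 10. maze.move(dir='south') ~> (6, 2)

% 11. maze.sense(dir='east') ~> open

% 12. stack.push(x='east') ~> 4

% 13. maze.move(dir='east') ~> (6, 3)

% 14. maze.sense(dir='east') ~> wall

% 15. maze.sense(dir='north') ~> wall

% 16. stack.pop() ~> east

% 17. maze.move(dir='west') ~> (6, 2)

% 18. maze.sense(dir='west') ~> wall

% 19. stack.pop() ~> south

% 20. maze.move(dir='north') ~> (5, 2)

% 21. stack.pop() ~> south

% 22. maze.move(dir='north') ~> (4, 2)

% 23. maze.sense(dir='east') ~> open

% 24. stack.push(x='east') ~> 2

% 25. maze.move(dir='east') ~> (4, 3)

% 26. maze.sense(dir='east') ~> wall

% 27. maze.sense(dir='north') ~> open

% 28. stack.push(x='north') ~> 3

% 29. maze.move(dir='north') ~> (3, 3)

% 30. maze.sense(dir='east') ~> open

% 31. stack.push(x='east') ~> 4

% 32. maze.move(dir='east') ~> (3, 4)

% 33. maze.sense(dir='east') ~> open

% 34. stack.push(x='east') ~> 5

% 35. maze.move(dir='east') ~> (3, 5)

% 36. maze.sense(dir='south') ~> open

% 37. stack.push(x='south') ~> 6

% 38. maze.move(dir='south') ~> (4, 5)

% 39. maze.sense(dir='south') ~> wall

% 40. maze.sense(dir='east') ~> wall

% 41. stack.pop() ~> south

% 42. maze.move(dir='north') ~> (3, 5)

% 43. maze.sense(dir='east') ~> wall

% 44. maze.sense(dir='north') ~> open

% 45. stack.push(x='north') ~> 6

% 46. maze.move(dir='north') ~> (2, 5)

% 47. maze.sense(dir='east') ~> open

% 48. stack.push(x='east') ~> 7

% 49. maze.move(dir='east') ~> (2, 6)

% 50. maze.sense(dir='east') ~> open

% 51. stack.push(x='east') ~> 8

% 52. maze.move(dir='east') ~> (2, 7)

% 53. maze.sense(dir='south') ~> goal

% 54. maze.move(dir='south') ~> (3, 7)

Answer: (3, 7)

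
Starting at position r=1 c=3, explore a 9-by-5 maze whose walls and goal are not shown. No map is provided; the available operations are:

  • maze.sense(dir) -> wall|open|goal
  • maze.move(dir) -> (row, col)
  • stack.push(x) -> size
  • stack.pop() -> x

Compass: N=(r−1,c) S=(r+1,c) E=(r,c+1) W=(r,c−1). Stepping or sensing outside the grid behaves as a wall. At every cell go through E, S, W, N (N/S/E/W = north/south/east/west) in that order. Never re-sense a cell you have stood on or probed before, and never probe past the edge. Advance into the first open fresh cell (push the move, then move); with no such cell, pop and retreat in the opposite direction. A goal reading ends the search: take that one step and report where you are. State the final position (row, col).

% maze.sense dir: east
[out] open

% stack.push x: east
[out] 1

% maze.move dir: east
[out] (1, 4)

% maze.sense dir: south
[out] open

% stack.push x: south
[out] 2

% maze.move dir: south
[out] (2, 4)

% maze.sense dir: south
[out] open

% stack.push x: south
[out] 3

% maze.move dir: south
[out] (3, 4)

% maze.sense dir: south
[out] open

% stack.push x: south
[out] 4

% maze.move dir: south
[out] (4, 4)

% maze.sense dir: south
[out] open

% stack.push x: south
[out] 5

% maze.move dir: south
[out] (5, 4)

% maze.sense dir: south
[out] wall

% maze.sense dir: west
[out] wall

% stack.pop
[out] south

% maze.move dir: north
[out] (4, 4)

% maze.sense dir: west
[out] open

% stack.push x: west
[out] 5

% maze.move dir: west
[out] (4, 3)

% maze.sense dir: west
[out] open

% stack.push x: west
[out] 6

% maze.move dir: west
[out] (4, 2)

% maze.sense dir: south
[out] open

% stack.push x: south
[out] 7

% maze.move dir: south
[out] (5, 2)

% maze.sense dir: south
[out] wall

% maze.sense dir: west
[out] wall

% stack.pop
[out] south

% maze.move dir: north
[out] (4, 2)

% maze.sense dir: west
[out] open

% stack.push x: west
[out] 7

% maze.move dir: west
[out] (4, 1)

% maze.sense dir: west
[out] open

% stack.push x: west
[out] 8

% maze.move dir: west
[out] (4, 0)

% maze.sense dir: south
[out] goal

% maze.move dir: south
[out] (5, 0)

Answer: (5, 0)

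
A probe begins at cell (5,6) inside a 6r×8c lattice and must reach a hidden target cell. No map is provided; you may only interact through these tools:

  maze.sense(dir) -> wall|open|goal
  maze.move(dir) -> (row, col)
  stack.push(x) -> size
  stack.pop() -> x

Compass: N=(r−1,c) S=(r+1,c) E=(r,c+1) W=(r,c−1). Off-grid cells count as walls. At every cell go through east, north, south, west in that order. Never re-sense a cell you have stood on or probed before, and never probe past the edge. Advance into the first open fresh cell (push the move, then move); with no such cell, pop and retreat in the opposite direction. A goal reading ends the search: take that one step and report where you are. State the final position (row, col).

~$ maze.sense dir=east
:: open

~$ stack.push x=east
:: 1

~$ maze.move dir=east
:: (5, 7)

~$ maze.sense dir=north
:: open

~$ stack.push x=north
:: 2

~$ maze.move dir=north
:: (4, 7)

~$ maze.sense dir=north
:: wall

~$ maze.sense dir=west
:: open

~$ stack.push x=west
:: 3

~$ maze.move dir=west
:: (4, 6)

~$ maze.sense dir=north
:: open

~$ stack.push x=north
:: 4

~$ maze.move dir=north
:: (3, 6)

~$ maze.sense dir=north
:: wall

~$ maze.sense dir=west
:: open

~$ stack.push x=west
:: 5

~$ maze.move dir=west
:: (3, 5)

~$ maze.sense dir=north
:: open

~$ stack.push x=north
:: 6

~$ maze.move dir=north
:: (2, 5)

~$ maze.sense dir=north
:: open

~$ stack.push x=north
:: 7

~$ maze.move dir=north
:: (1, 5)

~$ maze.sense dir=east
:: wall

~$ maze.sense dir=north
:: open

~$ stack.push x=north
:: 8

~$ maze.move dir=north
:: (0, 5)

~$ maze.sense dir=east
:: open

~$ stack.push x=east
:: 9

~$ maze.move dir=east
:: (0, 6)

~$ maze.sense dir=east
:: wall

~$ stack.pop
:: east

~$ maze.move dir=west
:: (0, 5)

~$ maze.sense dir=west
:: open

~$ stack.push x=west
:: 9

~$ maze.move dir=west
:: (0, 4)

~$ maze.sense dir=south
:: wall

~$ maze.sense dir=west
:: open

~$ stack.push x=west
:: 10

~$ maze.move dir=west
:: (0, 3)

~$ maze.sense dir=south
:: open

~$ stack.push x=south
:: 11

~$ maze.move dir=south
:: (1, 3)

~$ maze.sense dir=south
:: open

~$ stack.push x=south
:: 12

~$ maze.move dir=south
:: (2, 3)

~$ maze.sense dir=east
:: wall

~$ maze.sense dir=south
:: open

~$ stack.push x=south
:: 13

~$ maze.move dir=south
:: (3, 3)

~$ maze.sense dir=east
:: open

~$ stack.push x=east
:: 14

~$ maze.move dir=east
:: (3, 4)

~$ maze.sense dir=south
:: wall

~$ stack.pop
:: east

~$ maze.move dir=west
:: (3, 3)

~$ maze.sense dir=south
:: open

~$ stack.push x=south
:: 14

~$ maze.move dir=south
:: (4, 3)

~$ maze.sense dir=south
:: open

~$ stack.push x=south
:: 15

~$ maze.move dir=south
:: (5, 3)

~$ maze.sense dir=east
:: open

~$ stack.push x=east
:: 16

~$ maze.move dir=east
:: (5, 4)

~$ maze.sense dir=east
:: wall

~$ stack.pop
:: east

~$ maze.move dir=west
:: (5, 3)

~$ maze.sense dir=west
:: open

~$ stack.push x=west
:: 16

~$ maze.move dir=west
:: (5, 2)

~$ maze.sense dir=north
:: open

~$ stack.push x=north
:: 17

~$ maze.move dir=north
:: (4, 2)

~$ maze.sense dir=north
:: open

~$ stack.push x=north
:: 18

~$ maze.move dir=north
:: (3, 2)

~$ maze.sense dir=north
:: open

~$ stack.push x=north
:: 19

~$ maze.move dir=north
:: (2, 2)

~$ maze.sense dir=north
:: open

~$ stack.push x=north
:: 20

~$ maze.move dir=north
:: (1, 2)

~$ maze.sense dir=north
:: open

~$ stack.push x=north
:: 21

~$ maze.move dir=north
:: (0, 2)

~$ maze.sense dir=west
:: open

~$ stack.push x=west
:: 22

~$ maze.move dir=west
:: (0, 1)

~$ maze.sense dir=south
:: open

~$ stack.push x=south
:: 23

~$ maze.move dir=south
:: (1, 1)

~$ maze.sense dir=south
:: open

~$ stack.push x=south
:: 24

~$ maze.move dir=south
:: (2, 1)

~$ maze.sense dir=south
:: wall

~$ maze.sense dir=west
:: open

~$ stack.push x=west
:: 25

~$ maze.move dir=west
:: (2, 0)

~$ maze.sense dir=north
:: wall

~$ maze.sense dir=south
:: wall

~$ stack.pop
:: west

~$ maze.move dir=east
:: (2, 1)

~$ stack.pop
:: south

~$ maze.move dir=north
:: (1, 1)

~$ stack.pop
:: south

~$ maze.move dir=north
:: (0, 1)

~$ maze.sense dir=west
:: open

~$ stack.push x=west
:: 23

~$ maze.move dir=west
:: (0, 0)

~$ stack.pop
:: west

~$ maze.move dir=east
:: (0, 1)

~$ stack.pop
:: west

~$ maze.move dir=east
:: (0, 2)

~$ stack.pop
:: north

~$ maze.move dir=south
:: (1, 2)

~$ stack.pop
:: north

~$ maze.move dir=south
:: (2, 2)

~$ stack.pop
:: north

~$ maze.move dir=south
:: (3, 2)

~$ stack.pop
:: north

~$ maze.move dir=south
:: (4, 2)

~$ maze.sense dir=west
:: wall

~$ stack.pop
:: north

~$ maze.move dir=south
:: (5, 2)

~$ maze.sense dir=west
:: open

~$ stack.push x=west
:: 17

~$ maze.move dir=west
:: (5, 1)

~$ maze.sense dir=west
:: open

~$ stack.push x=west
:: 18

~$ maze.move dir=west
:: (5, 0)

~$ maze.sense dir=north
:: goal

~$ maze.move dir=north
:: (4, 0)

Answer: (4, 0)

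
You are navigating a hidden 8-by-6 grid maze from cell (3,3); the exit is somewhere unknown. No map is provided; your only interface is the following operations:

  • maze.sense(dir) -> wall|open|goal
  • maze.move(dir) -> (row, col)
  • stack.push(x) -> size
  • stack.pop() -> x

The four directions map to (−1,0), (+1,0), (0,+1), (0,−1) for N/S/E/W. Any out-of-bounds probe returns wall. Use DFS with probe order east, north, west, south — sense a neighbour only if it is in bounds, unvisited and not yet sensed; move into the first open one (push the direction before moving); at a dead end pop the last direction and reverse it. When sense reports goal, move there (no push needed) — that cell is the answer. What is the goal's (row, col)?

;; 1. maze.sense(dir: east) == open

;; 2. stack.push(x: east) == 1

;; 3. maze.move(dir: east) == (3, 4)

;; 4. maze.sense(dir: east) == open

;; 5. stack.push(x: east) == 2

;; 6. maze.move(dir: east) == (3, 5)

;; 7. maze.sense(dir: north) == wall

;; 8. maze.sense(dir: south) == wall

;; 9. stack.pop() == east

;; 10. maze.move(dir: west) == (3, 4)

;; 11. maze.sense(dir: north) == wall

;; 12. maze.sense(dir: south) == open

;; 13. stack.push(x: south) == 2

;; 14. maze.move(dir: south) == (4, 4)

;; 15. maze.sense(dir: west) == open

;; 16. stack.push(x: west) == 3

;; 17. maze.move(dir: west) == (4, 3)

;; 18. maze.sense(dir: west) == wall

;; 19. maze.sense(dir: south) == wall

;; 20. stack.pop() == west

;; 21. maze.move(dir: east) == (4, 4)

;; 22. maze.sense(dir: south) == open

;; 23. stack.push(x: south) == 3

;; 24. maze.move(dir: south) == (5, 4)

;; 25. maze.sense(dir: east) == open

;; 26. stack.push(x: east) == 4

;; 27. maze.move(dir: east) == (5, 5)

;; 28. maze.sense(dir: south) == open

;; 29. stack.push(x: south) == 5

;; 30. maze.move(dir: south) == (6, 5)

;; 31. maze.sense(dir: west) == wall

;; 32. maze.sense(dir: south) == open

;; 33. stack.push(x: south) == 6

;; 34. maze.move(dir: south) == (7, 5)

;; 35. maze.sense(dir: west) == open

;; 36. stack.push(x: west) == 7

;; 37. maze.move(dir: west) == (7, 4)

;; 38. maze.sense(dir: west) == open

;; 39. stack.push(x: west) == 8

;; 40. maze.move(dir: west) == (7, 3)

;; 41. maze.sense(dir: north) == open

;; 42. stack.push(x: north) == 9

;; 43. maze.move(dir: north) == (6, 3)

;; 44. maze.sense(dir: west) == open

;; 45. stack.push(x: west) == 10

;; 46. maze.move(dir: west) == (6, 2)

;; 47. maze.sense(dir: north) == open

;; 48. stack.push(x: north) == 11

;; 49. maze.move(dir: north) == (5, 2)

;; 50. maze.sense(dir: west) == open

;; 51. stack.push(x: west) == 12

;; 52. maze.move(dir: west) == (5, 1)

;; 53. maze.sense(dir: north) == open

;; 54. stack.push(x: north) == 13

;; 55. maze.move(dir: north) == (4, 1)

;; 56. maze.sense(dir: north) == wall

;; 57. maze.sense(dir: west) == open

;; 58. stack.push(x: west) == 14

;; 59. maze.move(dir: west) == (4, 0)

;; 60. maze.sense(dir: north) == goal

;; 61. maze.move(dir: north) == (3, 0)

Answer: (3, 0)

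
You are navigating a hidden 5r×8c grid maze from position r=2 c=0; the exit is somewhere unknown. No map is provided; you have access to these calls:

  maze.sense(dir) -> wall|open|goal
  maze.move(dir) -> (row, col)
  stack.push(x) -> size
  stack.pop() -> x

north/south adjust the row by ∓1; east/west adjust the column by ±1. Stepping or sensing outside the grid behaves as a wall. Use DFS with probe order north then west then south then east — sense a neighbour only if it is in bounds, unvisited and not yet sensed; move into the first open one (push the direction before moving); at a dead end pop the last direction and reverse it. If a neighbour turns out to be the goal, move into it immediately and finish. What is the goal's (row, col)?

! maze.sense(dir=north) : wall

! maze.sense(dir=south) : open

! stack.push(x=south) : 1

! maze.move(dir=south) : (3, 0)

! maze.sense(dir=south) : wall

! maze.sense(dir=east) : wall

! stack.pop() : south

! maze.move(dir=north) : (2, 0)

! maze.sense(dir=east) : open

! stack.push(x=east) : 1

! maze.move(dir=east) : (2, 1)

! maze.sense(dir=north) : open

! stack.push(x=north) : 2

! maze.move(dir=north) : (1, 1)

! maze.sense(dir=north) : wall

! maze.sense(dir=east) : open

! stack.push(x=east) : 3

! maze.move(dir=east) : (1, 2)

! maze.sense(dir=north) : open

! stack.push(x=north) : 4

! maze.move(dir=north) : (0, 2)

! maze.sense(dir=east) : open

! stack.push(x=east) : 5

! maze.move(dir=east) : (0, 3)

! maze.sense(dir=south) : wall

! maze.sense(dir=east) : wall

! stack.pop() : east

! maze.move(dir=west) : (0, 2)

! stack.pop() : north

! maze.move(dir=south) : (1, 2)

! maze.sense(dir=south) : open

! stack.push(x=south) : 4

! maze.move(dir=south) : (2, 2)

! maze.sense(dir=south) : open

! stack.push(x=south) : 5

! maze.move(dir=south) : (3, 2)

! maze.sense(dir=south) : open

! stack.push(x=south) : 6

! maze.move(dir=south) : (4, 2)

! maze.sense(dir=west) : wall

! maze.sense(dir=east) : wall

! stack.pop() : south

! maze.move(dir=north) : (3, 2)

! maze.sense(dir=east) : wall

! stack.pop() : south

! maze.move(dir=north) : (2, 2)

! maze.sense(dir=east) : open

! stack.push(x=east) : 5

! maze.move(dir=east) : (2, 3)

! maze.sense(dir=east) : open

! stack.push(x=east) : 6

! maze.move(dir=east) : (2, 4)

! maze.sense(dir=north) : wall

! maze.sense(dir=south) : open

! stack.push(x=south) : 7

! maze.move(dir=south) : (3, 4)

! maze.sense(dir=south) : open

! stack.push(x=south) : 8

! maze.move(dir=south) : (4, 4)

! maze.sense(dir=east) : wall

! stack.pop() : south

! maze.move(dir=north) : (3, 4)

! maze.sense(dir=east) : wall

! stack.pop() : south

! maze.move(dir=north) : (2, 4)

! maze.sense(dir=east) : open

! stack.push(x=east) : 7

! maze.move(dir=east) : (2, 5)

! maze.sense(dir=north) : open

! stack.push(x=north) : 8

! maze.move(dir=north) : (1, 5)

! maze.sense(dir=north) : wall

! maze.sense(dir=east) : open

! stack.push(x=east) : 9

! maze.move(dir=east) : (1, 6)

! maze.sense(dir=north) : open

! stack.push(x=north) : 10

! maze.move(dir=north) : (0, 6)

! maze.sense(dir=east) : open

! stack.push(x=east) : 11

! maze.move(dir=east) : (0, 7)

! maze.sense(dir=south) : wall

! stack.pop() : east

! maze.move(dir=west) : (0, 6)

! stack.pop() : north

! maze.move(dir=south) : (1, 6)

! maze.sense(dir=south) : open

! stack.push(x=south) : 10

! maze.move(dir=south) : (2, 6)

! maze.sense(dir=south) : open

! stack.push(x=south) : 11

! maze.move(dir=south) : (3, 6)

! maze.sense(dir=south) : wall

! maze.sense(dir=east) : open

! stack.push(x=east) : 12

! maze.move(dir=east) : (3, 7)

! maze.sense(dir=north) : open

! stack.push(x=north) : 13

! maze.move(dir=north) : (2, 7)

! stack.pop() : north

! maze.move(dir=south) : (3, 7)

! maze.sense(dir=south) : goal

! maze.move(dir=south) : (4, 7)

Answer: (4, 7)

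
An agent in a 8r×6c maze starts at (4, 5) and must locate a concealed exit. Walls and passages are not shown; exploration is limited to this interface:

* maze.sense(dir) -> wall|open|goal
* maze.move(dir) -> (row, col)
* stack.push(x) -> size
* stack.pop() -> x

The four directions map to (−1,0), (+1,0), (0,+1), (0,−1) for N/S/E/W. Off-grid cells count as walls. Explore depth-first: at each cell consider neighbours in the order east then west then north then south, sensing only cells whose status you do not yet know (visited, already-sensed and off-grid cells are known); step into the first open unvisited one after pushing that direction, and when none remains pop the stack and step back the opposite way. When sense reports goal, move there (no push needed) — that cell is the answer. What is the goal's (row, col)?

# sense(dir→west) => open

# push(x→west) => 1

# move(dir→west) => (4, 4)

# sense(dir→west) => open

# push(x→west) => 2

# move(dir→west) => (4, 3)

# sense(dir→west) => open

# push(x→west) => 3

# move(dir→west) => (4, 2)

# sense(dir→west) => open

# push(x→west) => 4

# move(dir→west) => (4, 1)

# sense(dir→west) => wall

# sense(dir→north) => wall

# sense(dir→south) => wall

# pop() => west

# move(dir→east) => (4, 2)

# sense(dir→north) => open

# push(x→north) => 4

# move(dir→north) => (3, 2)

# sense(dir→east) => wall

# sense(dir→north) => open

# push(x→north) => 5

# move(dir→north) => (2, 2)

# sense(dir→east) => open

# push(x→east) => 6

# move(dir→east) => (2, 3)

# sense(dir→east) => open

# push(x→east) => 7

# move(dir→east) => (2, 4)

# sense(dir→east) => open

# push(x→east) => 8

# move(dir→east) => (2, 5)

# sense(dir→north) => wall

# sense(dir→south) => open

# push(x→south) => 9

# move(dir→south) => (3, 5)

# sense(dir→west) => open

# push(x→west) => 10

# move(dir→west) => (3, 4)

# pop() => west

# move(dir→east) => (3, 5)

# pop() => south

# move(dir→north) => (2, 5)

# pop() => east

# move(dir→west) => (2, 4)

# sense(dir→north) => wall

# pop() => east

# move(dir→west) => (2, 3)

# sense(dir→north) => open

# push(x→north) => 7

# move(dir→north) => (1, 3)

# sense(dir→west) => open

# push(x→west) => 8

# move(dir→west) => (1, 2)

# sense(dir→west) => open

# push(x→west) => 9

# move(dir→west) => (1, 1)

# sense(dir→west) => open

# push(x→west) => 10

# move(dir→west) => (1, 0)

# sense(dir→north) => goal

# move(dir→north) => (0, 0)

Answer: (0, 0)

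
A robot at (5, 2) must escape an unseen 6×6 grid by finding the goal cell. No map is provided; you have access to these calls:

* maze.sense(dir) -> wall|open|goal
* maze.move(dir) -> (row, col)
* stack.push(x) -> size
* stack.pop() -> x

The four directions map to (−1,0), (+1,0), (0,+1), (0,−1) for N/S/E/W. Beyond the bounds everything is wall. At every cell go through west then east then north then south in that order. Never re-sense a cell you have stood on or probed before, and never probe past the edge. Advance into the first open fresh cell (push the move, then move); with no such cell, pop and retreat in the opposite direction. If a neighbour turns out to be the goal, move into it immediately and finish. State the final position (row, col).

Invoking maze.sense(dir='west'), and observe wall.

Next I call maze.sense(dir='east'), and get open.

Then stack.push(x='east'), giving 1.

Using maze.move(dir='east'), and observe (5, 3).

Now I run maze.sense(dir='east'), and get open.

I try stack.push(x='east'), yielding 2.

I run maze.move(dir='east'), and get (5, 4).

Next I call maze.sense(dir='east'), — result: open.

I call stack.push(x='east'), giving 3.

Using maze.move(dir='east'), yielding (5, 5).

I run maze.sense(dir='north'), which returns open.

Now I run stack.push(x='north'), giving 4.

I invoke maze.move(dir='north'), — result: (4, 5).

I call maze.sense(dir='west'), which returns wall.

I use maze.sense(dir='north'), and observe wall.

I run stack.pop(), : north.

Then maze.move(dir='south'), and get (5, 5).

I run stack.pop, and get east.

I call maze.move(dir='west'), and observe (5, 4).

Next I call stack.pop(), and get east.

I try maze.move(dir='west'), — result: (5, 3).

I run maze.sense(dir='north'), and observe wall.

Next I call stack.pop, → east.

Next I call maze.move(dir='west'), and see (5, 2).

Calling maze.sense(dir='north'), yielding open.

Calling stack.push(x='north'), and see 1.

Then maze.move(dir='north'), and observe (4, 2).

I use maze.sense(dir='west'), and get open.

I invoke stack.push(x='west'), → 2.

Invoking maze.move(dir='west'), and see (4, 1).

Then maze.sense(dir='west'), yielding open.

Then stack.push(x='west'), giving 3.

Invoking maze.move(dir='west'), → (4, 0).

I try maze.sense(dir='north'), — result: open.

I use stack.push(x='north'), giving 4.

Then maze.move(dir='north'), yielding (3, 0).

Using maze.sense(dir='east'), and observe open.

Calling stack.push(x='east'), and observe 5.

I use maze.move(dir='east'), which returns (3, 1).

Invoking maze.sense(dir='east'), yielding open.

Next I call stack.push(x='east'), yielding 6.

Next I call maze.move(dir='east'), and get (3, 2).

Next I call maze.sense(dir='east'), and get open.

I call stack.push(x='east'), : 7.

I call maze.move(dir='east'), and observe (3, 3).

Then maze.sense(dir='east'), and see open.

I invoke stack.push(x='east'), giving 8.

Calling maze.move(dir='east'), which returns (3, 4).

I run maze.sense(dir='north'), and observe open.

I run stack.push(x='north'), and get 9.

I try maze.move(dir='north'), : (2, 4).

Now I run maze.sense(dir='west'), and observe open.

I invoke stack.push(x='west'), → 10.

Using maze.move(dir='west'), — result: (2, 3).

Now I run maze.sense(dir='west'), and see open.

I invoke stack.push(x='west'), yielding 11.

Calling maze.move(dir='west'), and get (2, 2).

Now I run maze.sense(dir='west'), and see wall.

I use maze.sense(dir='north'), giving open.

I use stack.push(x='north'), and get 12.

Invoking maze.move(dir='north'), yielding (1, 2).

I run maze.sense(dir='west'), — result: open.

I try stack.push(x='west'), and observe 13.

Invoking maze.move(dir='west'), yielding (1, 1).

Using maze.sense(dir='west'), and get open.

Next I call stack.push(x='west'), → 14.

I invoke maze.move(dir='west'), and get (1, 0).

Then maze.sense(dir='north'), : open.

I try stack.push(x='north'), yielding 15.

Next I call maze.move(dir='north'), → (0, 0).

Now I run maze.sense(dir='east'), and see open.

Next I call stack.push(x='east'), which returns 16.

Calling maze.move(dir='east'), → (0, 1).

I invoke maze.sense(dir='east'), — result: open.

Using stack.push(x='east'), which returns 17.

I run maze.move(dir='east'), and see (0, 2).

Calling maze.sense(dir='east'), yielding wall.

Next I call stack.pop, giving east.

Using maze.move(dir='west'), yielding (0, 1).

Invoking stack.pop, : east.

I use maze.move(dir='west'), and observe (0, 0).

Using stack.pop, and see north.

I invoke maze.move(dir='south'), yielding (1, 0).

Invoking maze.sense(dir='south'), — result: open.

Now I run stack.push(x='south'), and see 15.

Next I call maze.move(dir='south'), — result: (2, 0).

I run stack.pop, giving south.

Invoking maze.move(dir='north'), yielding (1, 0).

I use stack.pop(), and see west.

I try maze.move(dir='east'), and see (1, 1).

Calling stack.pop(), yielding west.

I invoke maze.move(dir='east'), : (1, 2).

I run maze.sense(dir='east'), — result: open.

Then stack.push(x='east'), and observe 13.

Using maze.move(dir='east'), and see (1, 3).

I call maze.sense(dir='east'), yielding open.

I call stack.push(x='east'), which returns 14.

I invoke maze.move(dir='east'), and observe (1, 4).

Invoking maze.sense(dir='east'), which returns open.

Calling stack.push(x='east'), and see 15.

Calling maze.move(dir='east'), and see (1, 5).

Invoking maze.sense(dir='north'), : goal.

I use maze.move(dir='north'), and get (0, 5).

Answer: (0, 5)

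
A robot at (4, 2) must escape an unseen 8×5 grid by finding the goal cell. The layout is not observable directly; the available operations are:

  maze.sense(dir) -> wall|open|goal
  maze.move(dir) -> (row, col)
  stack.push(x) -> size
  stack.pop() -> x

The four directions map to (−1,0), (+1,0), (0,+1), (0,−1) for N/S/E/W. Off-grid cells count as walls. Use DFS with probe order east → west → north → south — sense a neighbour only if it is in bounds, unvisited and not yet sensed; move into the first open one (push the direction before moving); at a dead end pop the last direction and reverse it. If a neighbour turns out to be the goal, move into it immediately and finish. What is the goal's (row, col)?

% 1. sense(dir→east) -> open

% 2. push(x→east) -> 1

% 3. move(dir→east) -> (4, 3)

% 4. sense(dir→east) -> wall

% 5. sense(dir→north) -> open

% 6. push(x→north) -> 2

% 7. move(dir→north) -> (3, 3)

% 8. sense(dir→east) -> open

% 9. push(x→east) -> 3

% 10. move(dir→east) -> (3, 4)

% 11. sense(dir→north) -> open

% 12. push(x→north) -> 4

% 13. move(dir→north) -> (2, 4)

% 14. sense(dir→west) -> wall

% 15. sense(dir→north) -> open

% 16. push(x→north) -> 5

% 17. move(dir→north) -> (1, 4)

% 18. sense(dir→west) -> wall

% 19. sense(dir→north) -> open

% 20. push(x→north) -> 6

% 21. move(dir→north) -> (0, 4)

% 22. sense(dir→west) -> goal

% 23. move(dir→west) -> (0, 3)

Answer: (0, 3)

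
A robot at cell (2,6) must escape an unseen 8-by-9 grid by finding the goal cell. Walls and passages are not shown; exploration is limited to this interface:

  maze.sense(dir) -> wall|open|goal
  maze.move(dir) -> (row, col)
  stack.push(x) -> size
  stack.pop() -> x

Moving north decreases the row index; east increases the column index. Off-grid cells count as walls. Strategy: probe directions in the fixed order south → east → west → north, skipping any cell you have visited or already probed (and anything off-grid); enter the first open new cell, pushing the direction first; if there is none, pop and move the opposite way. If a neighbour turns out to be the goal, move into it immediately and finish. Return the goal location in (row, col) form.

Now I run maze.sense(dir: south), and observe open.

Invoking stack.push(x: south), — result: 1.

I try maze.move(dir: south), and see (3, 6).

Calling maze.sense(dir: south), and get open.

I use stack.push(x: south), giving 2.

Calling maze.move(dir: south), and get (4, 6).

Now I run maze.sense(dir: south), : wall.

Next I call maze.sense(dir: east), giving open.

I try stack.push(x: east), and observe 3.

Invoking maze.move(dir: east), → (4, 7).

I invoke maze.sense(dir: south), and observe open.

Using stack.push(x: south), which returns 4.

I try maze.move(dir: south), : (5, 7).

Invoking maze.sense(dir: south), giving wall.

Calling maze.sense(dir: east), and see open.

Using stack.push(x: east), : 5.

Calling maze.move(dir: east), and observe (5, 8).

Now I run maze.sense(dir: south), and get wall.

I invoke maze.sense(dir: north), giving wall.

I run stack.pop, : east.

I use maze.move(dir: west), and get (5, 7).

I invoke stack.pop(), and get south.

Invoking maze.move(dir: north), and see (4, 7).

I run maze.sense(dir: north), and see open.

Then stack.push(x: north), and get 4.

I invoke maze.move(dir: north), — result: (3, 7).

Invoking maze.sense(dir: east), and observe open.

Calling stack.push(x: east), and observe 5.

I call maze.move(dir: east), : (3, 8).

I call maze.sense(dir: north), which returns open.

Now I run stack.push(x: north), yielding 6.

I call maze.move(dir: north), and see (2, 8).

Calling maze.sense(dir: west), : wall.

I invoke maze.sense(dir: north), → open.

I run stack.push(x: north), giving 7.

Now I run maze.move(dir: north), and get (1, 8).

Using maze.sense(dir: west), — result: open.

I call stack.push(x: west), giving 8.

I use maze.move(dir: west), → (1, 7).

Now I run maze.sense(dir: west), yielding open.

Calling stack.push(x: west), and observe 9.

Using maze.move(dir: west), and observe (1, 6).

I run maze.sense(dir: west), — result: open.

Next I call stack.push(x: west), which returns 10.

I run maze.move(dir: west), : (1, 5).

Invoking maze.sense(dir: south), and see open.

Invoking stack.push(x: south), and get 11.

I try maze.move(dir: south), → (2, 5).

Then maze.sense(dir: south), and observe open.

Using stack.push(x: south), which returns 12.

Using maze.move(dir: south), — result: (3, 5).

I run maze.sense(dir: south), yielding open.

Next I call stack.push(x: south), which returns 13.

I use maze.move(dir: south), : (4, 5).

Calling maze.sense(dir: south), which returns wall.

Invoking maze.sense(dir: west), which returns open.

I invoke stack.push(x: west), — result: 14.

I use maze.move(dir: west), → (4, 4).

I run maze.sense(dir: south), — result: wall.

Then maze.sense(dir: west), yielding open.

I call stack.push(x: west), and see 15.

I call maze.move(dir: west), → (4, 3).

I use maze.sense(dir: south), : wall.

I use maze.sense(dir: west), yielding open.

Then stack.push(x: west), — result: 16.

I try maze.move(dir: west), and observe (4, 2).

Next I call maze.sense(dir: south), : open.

I call stack.push(x: south), : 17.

I call maze.move(dir: south), giving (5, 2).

Then maze.sense(dir: south), which returns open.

Using stack.push(x: south), — result: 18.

Using maze.move(dir: south), — result: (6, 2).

Next I call maze.sense(dir: south), : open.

Using stack.push(x: south), giving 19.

I run maze.move(dir: south), giving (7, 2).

I invoke maze.sense(dir: east), and observe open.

I run stack.push(x: east), : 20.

Next I call maze.move(dir: east), yielding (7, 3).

Now I run maze.sense(dir: east), and get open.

I use stack.push(x: east), : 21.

I run maze.move(dir: east), and get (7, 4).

I use maze.sense(dir: east), and get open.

I invoke stack.push(x: east), which returns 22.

Then maze.move(dir: east), yielding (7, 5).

I try maze.sense(dir: east), — result: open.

I call stack.push(x: east), giving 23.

Calling maze.move(dir: east), which returns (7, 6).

I run maze.sense(dir: east), → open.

Next I call stack.push(x: east), and see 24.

Invoking maze.move(dir: east), and get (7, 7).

I invoke maze.sense(dir: east), giving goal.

Using maze.move(dir: east), → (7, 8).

Answer: (7, 8)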